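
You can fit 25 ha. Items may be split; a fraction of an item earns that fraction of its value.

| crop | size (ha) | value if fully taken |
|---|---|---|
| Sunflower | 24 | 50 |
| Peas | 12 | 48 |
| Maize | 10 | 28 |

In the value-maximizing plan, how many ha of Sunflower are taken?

Sort by value density: Peas 48/12≈4, Maize 28/10≈2.8, Sunflower 50/24≈2.08.
Take all of Peas (12 ha, value 48) ; 13 ha left.
All 10 ha of Maize fit (value 28) ; 3 remain.
Only 3 ha remain; take 3/24 of Sunflower for value 50×3/24 = 6.25.

3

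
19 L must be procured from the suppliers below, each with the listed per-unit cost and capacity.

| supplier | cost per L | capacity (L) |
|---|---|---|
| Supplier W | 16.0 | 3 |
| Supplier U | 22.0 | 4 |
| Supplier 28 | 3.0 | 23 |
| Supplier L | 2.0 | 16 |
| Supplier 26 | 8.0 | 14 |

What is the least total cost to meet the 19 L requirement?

Cheapest first:
Supplier L at 2.0: take all 16 L — 3 still needed.
Supplier 28 (3.0): take the remaining 3 — done.
Supplier 26, Supplier W, Supplier U: unused.
Cost = 16×2.0 + 3×3.0 = 41.

41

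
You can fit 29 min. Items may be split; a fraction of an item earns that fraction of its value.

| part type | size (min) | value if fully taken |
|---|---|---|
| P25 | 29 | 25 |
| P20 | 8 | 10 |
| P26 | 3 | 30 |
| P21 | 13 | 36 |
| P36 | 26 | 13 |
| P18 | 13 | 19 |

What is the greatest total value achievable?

Sort by value density: P26 30/3≈10, P21 36/13≈2.77, P18 19/13≈1.46, P20 10/8≈1.25, P25 25/29≈0.862, P36 13/26≈0.5.
P26: take in full, 3 min for value 30 → 26 left.
All 13 min of P21 fit (value 36) → 13 remain.
All 13 min of P18 fit (value 19) → 0 remain.
Total value = 85.

85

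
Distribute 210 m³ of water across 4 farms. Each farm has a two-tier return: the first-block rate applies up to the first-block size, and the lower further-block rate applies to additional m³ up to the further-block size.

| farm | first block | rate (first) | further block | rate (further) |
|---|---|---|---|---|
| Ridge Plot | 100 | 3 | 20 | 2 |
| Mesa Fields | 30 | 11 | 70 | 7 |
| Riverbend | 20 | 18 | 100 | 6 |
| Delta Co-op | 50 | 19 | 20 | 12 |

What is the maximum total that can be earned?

Treat each block as its own option and order by rate: Delta Co-op/tier1 19 > Riverbend/tier1 18 > Delta Co-op/tier2 12 > Mesa Fields/tier1 11 > Mesa Fields/tier2 7 > Riverbend/tier2 6 > Ridge Plot/tier1 3 > Ridge Plot/tier2 2.
Delta Co-op tier1 at 19: fill all 50 → 160 left.
Fill Riverbend tier1 block (20 at 18) → 140 left.
Delta Co-op/tier2 (12): +20 → 120 left.
Mesa Fields/tier1 (11): +30 → 90 left.
Fill Mesa Fields tier2 block (70 at 7) → 20 left.
Riverbend/tier2: +20 of 100 at 6; pool empty.
Total = 19×50 + 18×20 + 12×20 + 11×30 + 7×70 + 6×20 = 2490.

2490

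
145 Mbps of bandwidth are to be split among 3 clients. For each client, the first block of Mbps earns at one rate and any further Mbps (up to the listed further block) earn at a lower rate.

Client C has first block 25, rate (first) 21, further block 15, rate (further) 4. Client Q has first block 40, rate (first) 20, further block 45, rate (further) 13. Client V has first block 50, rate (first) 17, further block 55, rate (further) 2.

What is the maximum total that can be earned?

2565

Rank every tier by rate: Client C/tier1 21 > Client Q/tier1 20 > Client V/tier1 17 > Client Q/tier2 13 > Client C/tier2 4 > Client V/tier2 2.
Fill Client C tier1 block (25 at 21) → 120 left.
Fill Client Q tier1 block (40 at 20) → 80 left.
Fill Client V tier1 block (50 at 17) → 30 left.
Client Q/tier2: +30 of 45 at 13; pool empty.
Total = 21×25 + 20×40 + 17×50 + 13×30 = 2565.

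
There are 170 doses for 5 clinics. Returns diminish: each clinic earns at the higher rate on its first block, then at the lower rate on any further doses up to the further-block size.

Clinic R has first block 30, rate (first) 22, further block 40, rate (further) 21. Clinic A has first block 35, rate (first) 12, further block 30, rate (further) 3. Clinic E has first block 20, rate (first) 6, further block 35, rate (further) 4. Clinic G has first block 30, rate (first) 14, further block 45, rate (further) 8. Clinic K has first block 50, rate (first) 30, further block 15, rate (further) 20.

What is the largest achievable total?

3780

Rank every tier by rate: Clinic K/first 30 > Clinic R/first 22 > Clinic R/second 21 > Clinic K/second 20 > Clinic G/first 14 > Clinic A/first 12 > Clinic G/second 8 > Clinic E/first 6 > Clinic E/second 4 > Clinic A/second 3.
Clinic K first at 30: fill all 50 → 120 left.
Fill Clinic R first block (30 at 22) → 90 left.
Fill Clinic R second block (40 at 21) → 50 left.
Clinic K second at 20: fill all 15 → 35 left.
Clinic G first at 14: fill all 30 → 5 left.
Clinic A/first: +5 of 35 at 12; pool empty.
Total = 30×50 + 22×30 + 21×40 + 20×15 + 14×30 + 12×5 = 3780.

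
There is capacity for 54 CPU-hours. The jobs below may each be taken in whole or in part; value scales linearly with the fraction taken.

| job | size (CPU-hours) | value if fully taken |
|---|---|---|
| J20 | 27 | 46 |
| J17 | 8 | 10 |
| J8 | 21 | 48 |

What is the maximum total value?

Sort by value density: J8 48/21≈2.29, J20 46/27≈1.7, J17 10/8≈1.25.
Take all of J8 (21 CPU-hours, value 48) → 33 CPU-hours left.
J20: take in full, 27 CPU-hours for value 46 → 6 left.
6 CPU-hours left: a 6/8 share of J17 gives 10×6/8 = 7.5.
Total value = 101.5.

101.5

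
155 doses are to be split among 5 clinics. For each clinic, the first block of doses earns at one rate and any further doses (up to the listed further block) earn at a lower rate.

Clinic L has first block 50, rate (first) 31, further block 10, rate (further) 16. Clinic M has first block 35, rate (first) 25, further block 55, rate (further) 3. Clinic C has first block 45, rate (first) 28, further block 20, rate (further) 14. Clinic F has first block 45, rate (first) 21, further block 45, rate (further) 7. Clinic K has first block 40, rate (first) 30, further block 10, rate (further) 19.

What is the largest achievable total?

4510

Order all 10 blocks by rate: Clinic L/tier1 31 > Clinic K/tier1 30 > Clinic C/tier1 28 > Clinic M/tier1 25 > Clinic F/tier1 21 > Clinic K/tier2 19 > Clinic L/tier2 16 > Clinic C/tier2 14 > Clinic F/tier2 7 > Clinic M/tier2 3.
Fill Clinic L tier1 block (50 at 31) → 105 left.
Clinic K/tier1 (30): +40 → 65 left.
Clinic C/tier1 (28): +45 → 20 left.
20 remain; put them into Clinic M tier1 at 25.
Total = 31×50 + 30×40 + 28×45 + 25×20 = 4510.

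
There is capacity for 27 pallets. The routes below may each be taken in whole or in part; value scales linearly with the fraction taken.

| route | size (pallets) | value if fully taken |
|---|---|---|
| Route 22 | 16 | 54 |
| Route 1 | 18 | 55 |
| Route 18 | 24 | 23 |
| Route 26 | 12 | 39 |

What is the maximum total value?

89.75

Best value per unit of size first: Route 22 54/16≈3.38, Route 26 39/12≈3.25, Route 1 55/18≈3.06, Route 18 23/24≈0.958.
Take all of Route 22 (16 pallets, value 54) → 11 pallets left.
11 pallets left: a 11/12 share of Route 26 gives 39×11/12 = 35.75.
Total value = 89.75.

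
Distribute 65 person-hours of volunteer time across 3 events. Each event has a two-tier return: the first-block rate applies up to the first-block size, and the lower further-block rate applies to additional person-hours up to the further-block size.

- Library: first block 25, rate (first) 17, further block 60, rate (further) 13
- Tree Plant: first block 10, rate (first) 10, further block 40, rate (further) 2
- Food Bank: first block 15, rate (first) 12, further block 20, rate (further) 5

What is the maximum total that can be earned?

Order all 6 blocks by rate: Library/tier1 17 > Library/tier2 13 > Food Bank/tier1 12 > Tree Plant/tier1 10 > Food Bank/tier2 5 > Tree Plant/tier2 2.
Library tier1 at 17: fill all 25 — 40 left.
40 remain; put them into Library tier2 at 13.
Total = 17×25 + 13×40 = 945.

945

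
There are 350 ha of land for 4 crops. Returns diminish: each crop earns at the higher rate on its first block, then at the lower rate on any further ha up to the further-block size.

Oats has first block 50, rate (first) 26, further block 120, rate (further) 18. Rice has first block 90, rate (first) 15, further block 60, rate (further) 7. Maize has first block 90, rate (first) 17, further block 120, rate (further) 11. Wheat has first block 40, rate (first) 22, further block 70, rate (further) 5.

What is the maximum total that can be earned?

6620

Rank every tier by rate: Oats/tier1 26 > Wheat/tier1 22 > Oats/tier2 18 > Maize/tier1 17 > Rice/tier1 15 > Maize/tier2 11 > Rice/tier2 7 > Wheat/tier2 5.
Oats tier1 at 26: fill all 50 — 300 left.
Wheat/tier1 (22): +40 — 260 left.
Oats/tier2 (18): +120 — 140 left.
Maize/tier1 (17): +90 — 50 left.
Rice tier1 at 15: only 50 left, fill 50.
Total = 26×50 + 22×40 + 18×120 + 17×90 + 15×50 = 6620.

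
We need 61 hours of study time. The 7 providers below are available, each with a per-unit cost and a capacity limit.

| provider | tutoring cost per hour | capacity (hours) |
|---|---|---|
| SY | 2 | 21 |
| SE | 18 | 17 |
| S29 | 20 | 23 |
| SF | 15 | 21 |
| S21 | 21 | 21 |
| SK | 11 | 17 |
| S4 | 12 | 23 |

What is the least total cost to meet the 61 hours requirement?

Fill from the cheapest provider first.
SY (2): use full 21 — 40 hours to go.
SK at 11: take all 17 hours — 23 still needed.
S4 (12): use full 23 — 0 hours to go.
SF, SE, S29, S21: unused.
Cost = 21×2 + 17×11 + 23×12 = 505.

505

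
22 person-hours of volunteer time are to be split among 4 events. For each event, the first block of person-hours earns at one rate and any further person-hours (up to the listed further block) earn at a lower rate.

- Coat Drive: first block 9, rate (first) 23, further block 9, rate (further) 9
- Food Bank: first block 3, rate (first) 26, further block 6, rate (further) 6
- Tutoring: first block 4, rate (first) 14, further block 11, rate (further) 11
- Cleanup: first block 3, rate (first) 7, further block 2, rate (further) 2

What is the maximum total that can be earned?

Treat each block as its own option and order by rate: Food Bank/first 26 > Coat Drive/first 23 > Tutoring/first 14 > Tutoring/second 11 > Coat Drive/second 9 > Cleanup/first 7 > Food Bank/second 6 > Cleanup/second 2.
Fill Food Bank first block (3 at 26) ; 19 left.
Coat Drive/first (23): +9 ; 10 left.
Tutoring first at 14: fill all 4 ; 6 left.
6 remain; put them into Tutoring second at 11.
Total = 26×3 + 23×9 + 14×4 + 11×6 = 407.

407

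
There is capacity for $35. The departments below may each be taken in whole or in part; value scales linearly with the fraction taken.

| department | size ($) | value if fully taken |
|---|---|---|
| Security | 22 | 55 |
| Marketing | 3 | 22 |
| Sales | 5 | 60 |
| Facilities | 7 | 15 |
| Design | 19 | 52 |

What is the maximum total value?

154

Rank by value-to-size ratio: Sales 60/5≈12, Marketing 22/3≈7.33, Design 52/19≈2.74, Security 55/22≈2.5, Facilities 15/7≈2.14.
All 5 $ of Sales fit (value 60) ; 30 remain.
All 3 $ of Marketing fit (value 22) ; 27 remain.
All 19 $ of Design fit (value 52) ; 8 remain.
8 $ left: a 8/22 share of Security gives 55×8/22 = 20.
Total value = 154.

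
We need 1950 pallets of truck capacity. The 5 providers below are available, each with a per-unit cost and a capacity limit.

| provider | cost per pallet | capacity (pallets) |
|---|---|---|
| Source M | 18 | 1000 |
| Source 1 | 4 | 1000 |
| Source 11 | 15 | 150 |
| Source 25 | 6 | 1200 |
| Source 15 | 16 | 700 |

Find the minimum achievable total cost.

9700

Use providers in increasing cost order.
Take 1000 from Source 1 at 4 — need 950 more.
Source 25 at 6: take 950 of its 1200 — requirement met.
Source 11, Source 15, Source M: unused.
Cost = 1000×4 + 950×6 = 9700.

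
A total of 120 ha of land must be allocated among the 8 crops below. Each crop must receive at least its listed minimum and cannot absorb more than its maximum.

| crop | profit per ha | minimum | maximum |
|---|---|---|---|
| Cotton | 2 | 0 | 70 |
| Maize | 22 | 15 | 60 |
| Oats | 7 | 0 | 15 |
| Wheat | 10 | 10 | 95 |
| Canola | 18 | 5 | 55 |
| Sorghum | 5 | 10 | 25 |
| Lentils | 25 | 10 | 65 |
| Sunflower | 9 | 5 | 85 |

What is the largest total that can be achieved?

2460

Meeting every minimum uses 0+15+0+10+5+10+10+5 = 55 ha, leaving 65.
Order the crops by profit per ha: Lentils 25 > Maize 22 > Canola 18 > Wheat 10 > Sunflower 9 > Oats 7 > Sorghum 5 > Cotton 2.
Lentils takes 55 more to reach its cap of 65 — 10 left.
Only 10 left; Maize takes them to reach 25.
Total = 22×25 + 10×10 + 18×5 + 5×10 + 25×65 + 9×5 = 2460.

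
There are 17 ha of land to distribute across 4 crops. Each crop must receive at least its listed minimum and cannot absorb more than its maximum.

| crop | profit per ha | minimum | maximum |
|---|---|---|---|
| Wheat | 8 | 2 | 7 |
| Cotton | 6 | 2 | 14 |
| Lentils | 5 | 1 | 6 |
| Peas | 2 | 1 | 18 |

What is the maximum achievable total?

Meeting every minimum uses 2+2+1+1 = 6 ha, leaving 11.
Highest profit per ha first: Wheat 8 > Cotton 6 > Lentils 5 > Peas 2.
Wheat takes 5 more to reach its cap of 7 → 6 left.
Cotton: +6 (room for 12) → 8. Pool exhausted.
Total = 8×7 + 6×8 + 5×1 + 2×1 = 111.

111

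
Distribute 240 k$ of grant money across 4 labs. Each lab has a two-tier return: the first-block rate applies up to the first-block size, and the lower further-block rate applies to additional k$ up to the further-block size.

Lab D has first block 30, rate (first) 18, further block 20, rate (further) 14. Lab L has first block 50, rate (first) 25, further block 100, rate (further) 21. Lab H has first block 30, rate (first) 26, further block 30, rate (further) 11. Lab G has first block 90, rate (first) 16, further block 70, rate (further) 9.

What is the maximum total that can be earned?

Order all 8 blocks by rate: Lab H/tier1 26 > Lab L/tier1 25 > Lab L/tier2 21 > Lab D/tier1 18 > Lab G/tier1 16 > Lab D/tier2 14 > Lab H/tier2 11 > Lab G/tier2 9.
Lab H/tier1 (26): +30 → 210 left.
Lab L tier1 at 25: fill all 50 → 160 left.
Fill Lab L tier2 block (100 at 21) → 60 left.
Fill Lab D tier1 block (30 at 18) → 30 left.
Lab G tier1 at 16: only 30 left, fill 30.
Total = 26×30 + 25×50 + 21×100 + 18×30 + 16×30 = 5150.

5150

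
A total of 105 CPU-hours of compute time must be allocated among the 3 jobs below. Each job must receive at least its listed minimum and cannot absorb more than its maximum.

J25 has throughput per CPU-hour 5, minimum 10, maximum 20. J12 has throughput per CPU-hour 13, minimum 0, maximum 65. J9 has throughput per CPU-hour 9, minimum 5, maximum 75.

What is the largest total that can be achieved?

Meeting every minimum uses 10+0+5 = 15 CPU-hours, leaving 90.
Order the jobs by throughput per CPU-hour: J12 13 > J9 9 > J25 5.
J12: +65 to 65 (cap) → 25 left.
J9 has room for 70 more but only 25 remain, so it gets 30.
Total = 5×10 + 13×65 + 9×30 = 1165.

1165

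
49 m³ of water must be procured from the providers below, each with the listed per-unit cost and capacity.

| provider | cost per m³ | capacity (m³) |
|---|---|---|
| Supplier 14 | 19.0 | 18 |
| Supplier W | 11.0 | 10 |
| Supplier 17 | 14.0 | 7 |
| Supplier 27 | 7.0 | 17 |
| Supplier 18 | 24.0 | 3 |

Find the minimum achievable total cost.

612

Use providers in increasing cost order.
Supplier 27 at 7.0: take all 17 m³ → 32 still needed.
Supplier W (11.0): use full 10 → 22 m³ to go.
Supplier 17 (14.0): use full 7 → 15 m³ to go.
Supplier 14 (19.0): take the remaining 15 → done.
Supplier 18: unused.
Cost = 17×7.0 + 10×11.0 + 7×14.0 + 15×19.0 = 612.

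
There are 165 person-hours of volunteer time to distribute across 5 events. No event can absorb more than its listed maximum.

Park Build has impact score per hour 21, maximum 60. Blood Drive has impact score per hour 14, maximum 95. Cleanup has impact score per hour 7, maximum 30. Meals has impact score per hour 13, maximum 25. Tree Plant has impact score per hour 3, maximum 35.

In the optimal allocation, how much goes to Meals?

Order the events by impact score per hour: Park Build 21 > Blood Drive 14 > Meals 13 > Cleanup 7 > Tree Plant 3.
Park Build takes 60 to reach its cap of 60 → 105 left.
Blood Drive takes 95 to reach its cap of 95 → 10 left.
Only 10 left; Meals takes them to reach 10.

10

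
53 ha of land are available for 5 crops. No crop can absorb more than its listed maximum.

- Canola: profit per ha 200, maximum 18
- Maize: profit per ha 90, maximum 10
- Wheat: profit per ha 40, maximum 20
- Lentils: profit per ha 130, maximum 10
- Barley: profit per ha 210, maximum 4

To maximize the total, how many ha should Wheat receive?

11

Rank by profit per ha: Barley 210 > Canola 200 > Lentils 130 > Maize 90 > Wheat 40.
Barley: +4 to 4 (cap) ; 49 left.
Canola takes 18 to reach its cap of 18 ; 31 left.
Lentils takes 10 to reach its cap of 10 ; 21 left.
Maize takes 10 to reach its cap of 10 ; 11 left.
Wheat: +11 (room for 20) → 11. Pool exhausted.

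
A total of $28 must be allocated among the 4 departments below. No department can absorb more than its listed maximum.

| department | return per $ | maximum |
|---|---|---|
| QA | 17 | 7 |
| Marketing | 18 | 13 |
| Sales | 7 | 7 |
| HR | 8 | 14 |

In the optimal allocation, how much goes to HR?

8

Highest return per $ first: Marketing 18 > QA 17 > HR 8 > Sales 7.
Give Marketing 13 to hit its cap of 13 → 15 left.
QA takes 7 to reach its cap of 7 → 8 left.
HR: +8 (room for 14) → 8. Pool exhausted.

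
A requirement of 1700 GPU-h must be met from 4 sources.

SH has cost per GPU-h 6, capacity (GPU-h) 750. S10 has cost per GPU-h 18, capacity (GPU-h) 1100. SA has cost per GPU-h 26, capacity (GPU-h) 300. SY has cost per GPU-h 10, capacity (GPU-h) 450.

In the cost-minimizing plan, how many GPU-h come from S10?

500

Cheapest first:
SH (6): use full 750 ; 950 GPU-h to go.
Take 450 from SY at 10 ; need 500 more.
S10 (18): take the remaining 500 ; done.
SA: unused.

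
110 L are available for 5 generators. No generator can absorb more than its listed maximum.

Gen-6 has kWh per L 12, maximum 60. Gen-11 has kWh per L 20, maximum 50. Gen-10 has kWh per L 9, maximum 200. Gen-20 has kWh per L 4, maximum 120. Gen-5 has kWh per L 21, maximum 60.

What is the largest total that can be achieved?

2260

Rank by kWh per L: Gen-5 21 > Gen-11 20 > Gen-6 12 > Gen-10 9 > Gen-20 4.
Gen-5: +60 to 60 (cap) → 50 left.
Give Gen-11 50 to hit its cap of 50 → 0 left.
Total = 20×50 + 21×60 = 2260.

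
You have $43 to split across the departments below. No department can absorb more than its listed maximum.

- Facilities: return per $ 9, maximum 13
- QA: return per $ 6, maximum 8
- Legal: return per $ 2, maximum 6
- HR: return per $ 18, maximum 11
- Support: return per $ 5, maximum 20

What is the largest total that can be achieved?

Highest return per $ first: HR 18 > Facilities 9 > QA 6 > Support 5 > Legal 2.
Give HR 11 to hit its cap of 11 → 32 left.
Facilities takes 13 to reach its cap of 13 → 19 left.
QA: +8 to 8 (cap) → 11 left.
Support: +11 (room for 20) → 11. Pool exhausted.
Total = 9×13 + 6×8 + 18×11 + 5×11 = 418.

418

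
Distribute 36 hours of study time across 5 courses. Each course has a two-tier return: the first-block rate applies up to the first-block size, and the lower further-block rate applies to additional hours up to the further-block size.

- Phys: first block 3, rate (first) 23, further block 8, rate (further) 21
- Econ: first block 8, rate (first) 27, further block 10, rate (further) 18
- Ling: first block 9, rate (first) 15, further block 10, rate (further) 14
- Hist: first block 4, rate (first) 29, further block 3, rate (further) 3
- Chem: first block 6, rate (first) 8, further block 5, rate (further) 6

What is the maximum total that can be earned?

Order all 10 blocks by rate: Hist/first 29 > Econ/first 27 > Phys/first 23 > Phys/second 21 > Econ/second 18 > Ling/first 15 > Ling/second 14 > Chem/first 8 > Chem/second 6 > Hist/second 3.
Hist/first (29): +4 — 32 left.
Fill Econ first block (8 at 27) — 24 left.
Fill Phys first block (3 at 23) — 21 left.
Phys second at 21: fill all 8 — 13 left.
Econ second at 18: fill all 10 — 3 left.
Ling first at 15: only 3 left, fill 3.
Total = 29×4 + 27×8 + 23×3 + 21×8 + 18×10 + 15×3 = 794.

794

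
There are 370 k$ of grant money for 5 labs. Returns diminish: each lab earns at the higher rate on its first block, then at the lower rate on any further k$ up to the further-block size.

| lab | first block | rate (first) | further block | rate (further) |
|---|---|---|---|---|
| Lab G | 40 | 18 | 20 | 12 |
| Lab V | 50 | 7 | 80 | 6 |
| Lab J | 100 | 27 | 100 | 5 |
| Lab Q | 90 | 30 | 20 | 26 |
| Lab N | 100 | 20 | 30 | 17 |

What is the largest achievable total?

8980

Order all 10 blocks by rate: Lab Q/tier1 30 > Lab J/tier1 27 > Lab Q/tier2 26 > Lab N/tier1 20 > Lab G/tier1 18 > Lab N/tier2 17 > Lab G/tier2 12 > Lab V/tier1 7 > Lab V/tier2 6 > Lab J/tier2 5.
Fill Lab Q tier1 block (90 at 30) ; 280 left.
Fill Lab J tier1 block (100 at 27) ; 180 left.
Lab Q tier2 at 26: fill all 20 ; 160 left.
Lab N/tier1 (20): +100 ; 60 left.
Lab G/tier1 (18): +40 ; 20 left.
Lab N/tier2: +20 of 30 at 17; pool empty.
Total = 30×90 + 27×100 + 26×20 + 20×100 + 18×40 + 17×20 = 8980.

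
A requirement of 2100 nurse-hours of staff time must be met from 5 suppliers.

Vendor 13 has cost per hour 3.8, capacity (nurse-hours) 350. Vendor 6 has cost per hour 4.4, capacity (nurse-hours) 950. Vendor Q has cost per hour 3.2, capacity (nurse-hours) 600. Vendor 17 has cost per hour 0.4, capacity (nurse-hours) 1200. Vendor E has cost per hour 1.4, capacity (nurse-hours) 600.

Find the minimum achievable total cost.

2280

Use suppliers in increasing cost order.
Vendor 17 (0.4): use full 1200 ; 900 nurse-hours to go.
Vendor E at 1.4: take all 600 nurse-hours ; 300 still needed.
Vendor Q at 3.2: take 300 of its 600 ; requirement met.
Vendor 13, Vendor 6: unused.
Cost = 1200×0.4 + 600×1.4 + 300×3.2 = 2280.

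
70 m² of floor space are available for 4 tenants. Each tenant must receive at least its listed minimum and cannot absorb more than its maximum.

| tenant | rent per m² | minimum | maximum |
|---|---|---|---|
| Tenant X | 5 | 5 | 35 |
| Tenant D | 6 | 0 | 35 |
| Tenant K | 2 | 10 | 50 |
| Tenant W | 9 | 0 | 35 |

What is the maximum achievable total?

Meeting every minimum uses 5+0+10+0 = 15 m², leaving 55.
Order the tenants by rent per m²: Tenant W 9 > Tenant D 6 > Tenant X 5 > Tenant K 2.
Give Tenant W 35 more to hit its cap of 35 ; 20 left.
Tenant D has room for 35 more but only 20 remain, so it gets 20.
Total = 5×5 + 6×20 + 2×10 + 9×35 = 480.

480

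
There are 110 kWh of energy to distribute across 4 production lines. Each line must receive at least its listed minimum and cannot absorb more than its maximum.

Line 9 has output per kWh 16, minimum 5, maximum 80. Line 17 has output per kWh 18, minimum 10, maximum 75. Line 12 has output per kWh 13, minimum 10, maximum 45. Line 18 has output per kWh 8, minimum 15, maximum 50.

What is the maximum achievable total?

Meeting every minimum uses 5+10+10+15 = 40 kWh, leaving 70.
Order the production lines by output per kWh: Line 17 18 > Line 9 16 > Line 12 13 > Line 18 8.
Line 17 takes 65 more to reach its cap of 75 — 5 left.
Only 5 left; Line 9 takes them to reach 10.
Total = 16×10 + 18×75 + 13×10 + 8×15 = 1760.

1760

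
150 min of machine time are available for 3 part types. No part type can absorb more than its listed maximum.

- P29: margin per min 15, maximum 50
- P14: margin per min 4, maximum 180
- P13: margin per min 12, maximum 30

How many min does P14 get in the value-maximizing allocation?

70

Order the part types by margin per min: P29 15 > P13 12 > P14 4.
P29 takes 50 to reach its cap of 50 — 100 left.
P13 takes 30 to reach its cap of 30 — 70 left.
P14 has room for 180 but only 70 remain, so it gets 70.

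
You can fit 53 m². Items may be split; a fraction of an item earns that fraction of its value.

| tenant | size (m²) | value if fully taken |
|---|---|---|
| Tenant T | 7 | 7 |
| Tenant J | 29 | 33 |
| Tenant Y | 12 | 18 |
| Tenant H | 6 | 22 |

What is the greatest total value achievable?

Best value per unit of size first: Tenant H 22/6≈3.67, Tenant Y 18/12≈1.5, Tenant J 33/29≈1.14, Tenant T 7/7≈1.
All 6 m² of Tenant H fit (value 22) → 47 remain.
Tenant Y: take in full, 12 m² for value 18 → 35 left.
Tenant J: take in full, 29 m² for value 33 → 6 left.
6 m² left: a 6/7 share of Tenant T gives 7×6/7 = 6.
Total value = 79.

79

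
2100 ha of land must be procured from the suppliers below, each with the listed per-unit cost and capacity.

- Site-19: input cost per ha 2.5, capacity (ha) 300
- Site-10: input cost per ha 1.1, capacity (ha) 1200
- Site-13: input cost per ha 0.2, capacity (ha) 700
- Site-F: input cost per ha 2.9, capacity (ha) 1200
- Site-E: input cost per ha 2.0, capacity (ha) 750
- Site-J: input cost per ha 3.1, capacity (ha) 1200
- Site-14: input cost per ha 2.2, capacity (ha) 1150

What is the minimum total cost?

1860

Use suppliers in increasing cost order.
Site-13 (0.2): use full 700 ; 1400 ha to go.
Site-10 (1.1): use full 1200 ; 200 ha to go.
Take 200 from Site-E at 2.0 to finish.
Site-14, Site-19, Site-F, Site-J: unused.
Cost = 700×0.2 + 1200×1.1 + 200×2.0 = 1860.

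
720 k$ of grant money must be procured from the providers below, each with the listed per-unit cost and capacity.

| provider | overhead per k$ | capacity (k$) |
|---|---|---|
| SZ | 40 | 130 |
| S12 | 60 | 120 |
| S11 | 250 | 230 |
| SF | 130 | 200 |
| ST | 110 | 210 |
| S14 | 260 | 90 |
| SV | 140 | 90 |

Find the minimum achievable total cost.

69900

Use providers in increasing cost order.
SZ at 40: take all 130 k$ — 590 still needed.
Take 120 from S12 at 60 — need 470 more.
ST at 110: take all 210 k$ — 260 still needed.
Take 200 from SF at 130 — need 60 more.
SV at 140: take 60 of its 90 — requirement met.
S11, S14: unused.
Cost = 130×40 + 120×60 + 210×110 + 200×130 + 60×140 = 69900.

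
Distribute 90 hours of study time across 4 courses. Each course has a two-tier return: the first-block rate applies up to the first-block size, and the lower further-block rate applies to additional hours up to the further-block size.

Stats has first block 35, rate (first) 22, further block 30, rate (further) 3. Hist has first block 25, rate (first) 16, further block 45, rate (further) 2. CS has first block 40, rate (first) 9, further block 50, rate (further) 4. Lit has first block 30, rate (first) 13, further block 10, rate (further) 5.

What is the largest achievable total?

Rank every tier by rate: Stats/tier1 22 > Hist/tier1 16 > Lit/tier1 13 > CS/tier1 9 > Lit/tier2 5 > CS/tier2 4 > Stats/tier2 3 > Hist/tier2 2.
Stats tier1 at 22: fill all 35 ; 55 left.
Hist/tier1 (16): +25 ; 30 left.
Fill Lit tier1 block (30 at 13) ; 0 left.
Total = 22×35 + 16×25 + 13×30 = 1560.

1560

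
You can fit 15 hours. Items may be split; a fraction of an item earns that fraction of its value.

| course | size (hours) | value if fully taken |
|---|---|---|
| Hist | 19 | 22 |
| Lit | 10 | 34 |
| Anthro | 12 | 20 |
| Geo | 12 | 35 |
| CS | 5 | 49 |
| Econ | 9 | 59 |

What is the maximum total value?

111.4

Sort by value density: CS 49/5≈9.8, Econ 59/9≈6.56, Lit 34/10≈3.4, Geo 35/12≈2.92, Anthro 20/12≈1.67, Hist 22/19≈1.16.
CS: take in full, 5 hours for value 49 — 10 left.
Take all of Econ (9 hours, value 59) — 1 hours left.
Fill the last 1 hours with part of Lit: 1/10 of it earns 3.4.
Total value = 111.4.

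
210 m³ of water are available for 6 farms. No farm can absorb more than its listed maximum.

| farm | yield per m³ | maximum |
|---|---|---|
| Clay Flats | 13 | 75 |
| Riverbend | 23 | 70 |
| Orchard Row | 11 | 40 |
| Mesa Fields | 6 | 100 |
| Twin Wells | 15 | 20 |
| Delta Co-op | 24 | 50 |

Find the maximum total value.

Rank by yield per m³: Delta Co-op 24 > Riverbend 23 > Twin Wells 15 > Clay Flats 13 > Orchard Row 11 > Mesa Fields 6.
Delta Co-op: +50 to 50 (cap) — 160 left.
Give Riverbend 70 to hit its cap of 70 — 90 left.
Give Twin Wells 20 to hit its cap of 20 — 70 left.
Only 70 left; Clay Flats takes them to reach 70.
Total = 13×70 + 23×70 + 15×20 + 24×50 = 4020.

4020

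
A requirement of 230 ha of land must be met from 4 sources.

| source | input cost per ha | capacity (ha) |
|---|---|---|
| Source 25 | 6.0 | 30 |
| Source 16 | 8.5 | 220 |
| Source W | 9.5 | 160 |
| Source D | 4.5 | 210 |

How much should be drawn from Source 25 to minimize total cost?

20

Cheapest first:
Take 210 from Source D at 4.5 ; need 20 more.
Take 20 from Source 25 at 6.0 to finish.
Source 16, Source W: unused.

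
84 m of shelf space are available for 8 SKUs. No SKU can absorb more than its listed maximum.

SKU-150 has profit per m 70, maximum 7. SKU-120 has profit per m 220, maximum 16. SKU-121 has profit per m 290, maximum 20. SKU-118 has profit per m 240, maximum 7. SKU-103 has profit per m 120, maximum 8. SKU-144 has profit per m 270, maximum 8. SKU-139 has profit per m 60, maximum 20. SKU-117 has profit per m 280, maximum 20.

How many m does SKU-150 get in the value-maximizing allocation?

Rank by profit per m: SKU-121 290 > SKU-117 280 > SKU-144 270 > SKU-118 240 > SKU-120 220 > SKU-103 120 > SKU-150 70 > SKU-139 60.
Give SKU-121 20 to hit its cap of 20 — 64 left.
Give SKU-117 20 to hit its cap of 20 — 44 left.
SKU-144: +8 to 8 (cap) — 36 left.
Give SKU-118 7 to hit its cap of 7 — 29 left.
SKU-120 takes 16 to reach its cap of 16 — 13 left.
Give SKU-103 8 to hit its cap of 8 — 5 left.
SKU-150 has room for 7 but only 5 remain, so it gets 5.

5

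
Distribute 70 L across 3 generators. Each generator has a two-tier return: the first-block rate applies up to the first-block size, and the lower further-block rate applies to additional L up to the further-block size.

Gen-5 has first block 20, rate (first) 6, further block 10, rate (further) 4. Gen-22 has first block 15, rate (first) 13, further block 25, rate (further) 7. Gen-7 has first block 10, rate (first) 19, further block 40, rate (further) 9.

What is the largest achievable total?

Order all 6 blocks by rate: Gen-7/tier1 19 > Gen-22/tier1 13 > Gen-7/tier2 9 > Gen-22/tier2 7 > Gen-5/tier1 6 > Gen-5/tier2 4.
Gen-7 tier1 at 19: fill all 10 ; 60 left.
Gen-22/tier1 (13): +15 ; 45 left.
Fill Gen-7 tier2 block (40 at 9) ; 5 left.
Gen-22 tier2 at 7: only 5 left, fill 5.
Total = 19×10 + 13×15 + 9×40 + 7×5 = 780.

780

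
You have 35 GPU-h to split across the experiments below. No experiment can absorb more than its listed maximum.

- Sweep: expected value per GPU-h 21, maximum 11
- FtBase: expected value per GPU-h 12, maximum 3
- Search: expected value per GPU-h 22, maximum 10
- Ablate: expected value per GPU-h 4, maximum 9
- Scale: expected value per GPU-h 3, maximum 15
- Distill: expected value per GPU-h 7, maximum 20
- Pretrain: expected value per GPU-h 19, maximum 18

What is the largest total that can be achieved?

Highest expected value per GPU-h first: Search 22 > Sweep 21 > Pretrain 19 > FtBase 12 > Distill 7 > Ablate 4 > Scale 3.
Search takes 10 to reach its cap of 10 — 25 left.
Give Sweep 11 to hit its cap of 11 — 14 left.
Only 14 left; Pretrain takes them to reach 14.
Total = 21×11 + 22×10 + 19×14 = 717.

717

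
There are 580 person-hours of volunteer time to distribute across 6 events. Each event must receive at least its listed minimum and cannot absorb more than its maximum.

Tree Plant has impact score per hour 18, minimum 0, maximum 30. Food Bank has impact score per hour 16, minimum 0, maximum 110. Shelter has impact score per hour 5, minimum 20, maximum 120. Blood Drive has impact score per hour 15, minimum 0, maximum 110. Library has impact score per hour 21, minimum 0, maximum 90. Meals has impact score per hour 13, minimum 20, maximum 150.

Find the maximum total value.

8240

Meeting every minimum uses 0+0+20+0+0+20 = 40 person-hours, leaving 540.
Order the events by impact score per hour: Library 21 > Tree Plant 18 > Food Bank 16 > Blood Drive 15 > Meals 13 > Shelter 5.
Library: +90 to 90 (cap) ; 450 left.
Tree Plant: +30 to 30 (cap) ; 420 left.
Food Bank: +110 to 110 (cap) ; 310 left.
Blood Drive takes 110 more to reach its cap of 110 ; 200 left.
Meals takes 130 more to reach its cap of 150 ; 70 left.
Shelter: +70 (room for 100) → 90. Pool exhausted.
Total = 18×30 + 16×110 + 5×90 + 15×110 + 21×90 + 13×150 = 8240.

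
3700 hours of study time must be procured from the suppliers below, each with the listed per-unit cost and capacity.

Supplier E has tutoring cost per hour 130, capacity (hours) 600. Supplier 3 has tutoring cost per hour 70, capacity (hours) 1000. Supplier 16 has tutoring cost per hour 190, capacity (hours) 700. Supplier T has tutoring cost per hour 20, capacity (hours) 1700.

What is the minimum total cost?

258000

Use suppliers in increasing cost order.
Supplier T (20): use full 1700 → 2000 hours to go.
Supplier 3 at 70: take all 1000 hours → 1000 still needed.
Supplier E (130): use full 600 → 400 hours to go.
Supplier 16 (190): take the remaining 400 → done.
Cost = 1700×20 + 1000×70 + 600×130 + 400×190 = 258000.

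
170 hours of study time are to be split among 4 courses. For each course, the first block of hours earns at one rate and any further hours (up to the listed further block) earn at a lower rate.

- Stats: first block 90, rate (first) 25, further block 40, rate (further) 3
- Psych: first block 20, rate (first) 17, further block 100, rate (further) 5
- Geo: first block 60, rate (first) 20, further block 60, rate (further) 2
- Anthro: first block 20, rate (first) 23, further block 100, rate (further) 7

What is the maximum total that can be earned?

Rank every tier by rate: Stats/first 25 > Anthro/first 23 > Geo/first 20 > Psych/first 17 > Anthro/second 7 > Psych/second 5 > Stats/second 3 > Geo/second 2.
Fill Stats first block (90 at 25) — 80 left.
Fill Anthro first block (20 at 23) — 60 left.
Geo/first (20): +60 — 0 left.
Total = 25×90 + 23×20 + 20×60 = 3910.

3910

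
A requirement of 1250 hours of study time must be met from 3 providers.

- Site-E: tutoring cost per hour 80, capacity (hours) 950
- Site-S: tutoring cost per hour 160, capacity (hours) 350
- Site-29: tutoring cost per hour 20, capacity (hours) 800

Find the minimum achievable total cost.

52000

Use providers in increasing cost order.
Take 800 from Site-29 at 20 ; need 450 more.
Take 450 from Site-E at 80 to finish.
Site-S: unused.
Cost = 800×20 + 450×80 = 52000.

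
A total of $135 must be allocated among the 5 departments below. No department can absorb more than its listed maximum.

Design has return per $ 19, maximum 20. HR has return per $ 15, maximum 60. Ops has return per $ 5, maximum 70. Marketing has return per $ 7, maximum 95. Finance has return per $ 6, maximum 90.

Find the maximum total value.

1665

Rank by return per $: Design 19 > HR 15 > Marketing 7 > Finance 6 > Ops 5.
Design takes 20 to reach its cap of 20 ; 115 left.
Give HR 60 to hit its cap of 60 ; 55 left.
Marketing has room for 95 but only 55 remain, so it gets 55.
Total = 19×20 + 15×60 + 7×55 = 1665.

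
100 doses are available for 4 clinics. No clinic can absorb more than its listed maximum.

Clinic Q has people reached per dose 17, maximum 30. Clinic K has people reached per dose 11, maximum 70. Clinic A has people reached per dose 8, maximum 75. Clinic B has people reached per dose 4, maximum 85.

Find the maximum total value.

Order the clinics by people reached per dose: Clinic Q 17 > Clinic K 11 > Clinic A 8 > Clinic B 4.
Give Clinic Q 30 to hit its cap of 30 — 70 left.
Give Clinic K 70 to hit its cap of 70 — 0 left.
Total = 17×30 + 11×70 = 1280.

1280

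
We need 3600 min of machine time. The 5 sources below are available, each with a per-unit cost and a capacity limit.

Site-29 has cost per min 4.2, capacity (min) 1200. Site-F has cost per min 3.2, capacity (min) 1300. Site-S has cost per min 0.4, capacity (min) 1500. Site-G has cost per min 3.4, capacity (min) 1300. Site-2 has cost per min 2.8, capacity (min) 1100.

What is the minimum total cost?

6880

Use sources in increasing cost order.
Take 1500 from Site-S at 0.4 — need 2100 more.
Site-2 at 2.8: take all 1100 min — 1000 still needed.
Take 1000 from Site-F at 3.2 to finish.
Site-G, Site-29: unused.
Cost = 1500×0.4 + 1100×2.8 + 1000×3.2 = 6880.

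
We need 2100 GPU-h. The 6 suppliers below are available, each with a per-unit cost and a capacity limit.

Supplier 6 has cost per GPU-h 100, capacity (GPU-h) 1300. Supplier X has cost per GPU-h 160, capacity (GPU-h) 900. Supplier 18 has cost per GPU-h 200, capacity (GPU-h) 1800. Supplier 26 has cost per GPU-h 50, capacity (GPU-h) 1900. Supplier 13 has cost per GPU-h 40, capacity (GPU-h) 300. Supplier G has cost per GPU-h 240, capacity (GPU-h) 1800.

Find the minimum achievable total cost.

Use suppliers in increasing cost order.
Supplier 13 at 40: take all 300 GPU-h → 1800 still needed.
Supplier 26 at 50: take 1800 of its 1900 → requirement met.
Supplier 6, Supplier X, Supplier 18, Supplier G: unused.
Cost = 300×40 + 1800×50 = 102000.

102000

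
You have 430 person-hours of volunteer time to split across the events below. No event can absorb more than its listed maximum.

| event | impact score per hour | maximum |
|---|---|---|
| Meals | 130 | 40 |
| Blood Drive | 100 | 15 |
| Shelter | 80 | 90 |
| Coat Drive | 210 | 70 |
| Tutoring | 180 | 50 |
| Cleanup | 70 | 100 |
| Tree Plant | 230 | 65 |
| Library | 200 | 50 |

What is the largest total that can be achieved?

66050

Rank by impact score per hour: Tree Plant 230 > Coat Drive 210 > Library 200 > Tutoring 180 > Meals 130 > Blood Drive 100 > Shelter 80 > Cleanup 70.
Give Tree Plant 65 to hit its cap of 65 — 365 left.
Give Coat Drive 70 to hit its cap of 70 — 295 left.
Library takes 50 to reach its cap of 50 — 245 left.
Give Tutoring 50 to hit its cap of 50 — 195 left.
Meals takes 40 to reach its cap of 40 — 155 left.
Blood Drive takes 15 to reach its cap of 15 — 140 left.
Shelter: +90 to 90 (cap) — 50 left.
Cleanup has room for 100 but only 50 remain, so it gets 50.
Total = 130×40 + 100×15 + 80×90 + 210×70 + 180×50 + 70×50 + 230×65 + 200×50 = 66050.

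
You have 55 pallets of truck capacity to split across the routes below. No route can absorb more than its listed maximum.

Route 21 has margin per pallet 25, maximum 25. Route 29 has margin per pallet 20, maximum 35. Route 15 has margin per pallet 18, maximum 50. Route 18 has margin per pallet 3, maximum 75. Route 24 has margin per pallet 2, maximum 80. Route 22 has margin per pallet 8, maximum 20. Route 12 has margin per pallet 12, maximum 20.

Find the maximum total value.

1225

Rank by margin per pallet: Route 21 25 > Route 29 20 > Route 15 18 > Route 12 12 > Route 22 8 > Route 18 3 > Route 24 2.
Route 21: +25 to 25 (cap) → 30 left.
Route 29 has room for 35 but only 30 remain, so it gets 30.
Total = 25×25 + 20×30 = 1225.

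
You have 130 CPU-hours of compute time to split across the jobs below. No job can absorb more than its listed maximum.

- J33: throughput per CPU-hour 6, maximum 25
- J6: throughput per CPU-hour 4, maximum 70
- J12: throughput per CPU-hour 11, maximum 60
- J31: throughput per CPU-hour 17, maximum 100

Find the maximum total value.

Highest throughput per CPU-hour first: J31 17 > J12 11 > J33 6 > J6 4.
J31 takes 100 to reach its cap of 100 — 30 left.
Only 30 left; J12 takes them to reach 30.
Total = 11×30 + 17×100 = 2030.

2030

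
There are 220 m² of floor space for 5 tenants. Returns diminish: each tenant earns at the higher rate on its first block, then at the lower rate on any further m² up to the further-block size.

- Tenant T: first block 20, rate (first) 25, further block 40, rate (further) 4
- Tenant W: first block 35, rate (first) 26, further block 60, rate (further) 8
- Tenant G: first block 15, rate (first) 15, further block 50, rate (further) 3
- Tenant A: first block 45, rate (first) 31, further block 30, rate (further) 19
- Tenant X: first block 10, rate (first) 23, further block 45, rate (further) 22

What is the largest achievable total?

4980

Treat each block as its own option and order by rate: Tenant A/tier1 31 > Tenant W/tier1 26 > Tenant T/tier1 25 > Tenant X/tier1 23 > Tenant X/tier2 22 > Tenant A/tier2 19 > Tenant G/tier1 15 > Tenant W/tier2 8 > Tenant T/tier2 4 > Tenant G/tier2 3.
Fill Tenant A tier1 block (45 at 31) — 175 left.
Tenant W/tier1 (26): +35 — 140 left.
Tenant T tier1 at 25: fill all 20 — 120 left.
Fill Tenant X tier1 block (10 at 23) — 110 left.
Fill Tenant X tier2 block (45 at 22) — 65 left.
Tenant A tier2 at 19: fill all 30 — 35 left.
Tenant G tier1 at 15: fill all 15 — 20 left.
20 remain; put them into Tenant W tier2 at 8.
Total = 31×45 + 26×35 + 25×20 + 23×10 + 22×45 + 19×30 + 15×15 + 8×20 = 4980.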